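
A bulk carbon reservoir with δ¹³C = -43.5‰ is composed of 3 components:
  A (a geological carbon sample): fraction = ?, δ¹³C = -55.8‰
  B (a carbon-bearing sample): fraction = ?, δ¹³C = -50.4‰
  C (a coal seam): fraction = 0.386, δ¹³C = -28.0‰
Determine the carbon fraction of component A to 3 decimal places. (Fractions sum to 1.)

Let f_A and f_B be the unknown fractions; fractions sum to 1 so f_A + f_B = 0.614.
Mass balance: Σ fᵢ·δᵢ = δ_bulk ⇒ f_A·(-55.8) + f_B·(-50.4) = -43.5 − (-10.808) = -32.692
Substitute f_B = 0.614 − f_A:
f_A·(-55.8 − -50.4) = -32.692 − 0.614×(-50.4) = -1.746
f_A = -1.746 / -5.4 = 0.3234

0.323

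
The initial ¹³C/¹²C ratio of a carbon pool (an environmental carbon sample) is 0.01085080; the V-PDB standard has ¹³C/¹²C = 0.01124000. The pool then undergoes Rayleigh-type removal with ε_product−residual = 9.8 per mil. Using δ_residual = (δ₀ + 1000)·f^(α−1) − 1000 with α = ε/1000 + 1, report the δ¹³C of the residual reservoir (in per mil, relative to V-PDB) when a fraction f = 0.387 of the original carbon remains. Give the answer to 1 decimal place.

-43.6 per mil

δ₀ = (0.01085080/0.01124000 − 1)×1000 = (0.965374 − 1)×1000 = -34.626 per mil
α − 1 = ε/1000 = 0.0098
f^(α−1) = 0.387^(0.0098) = 0.990740
δ_res = (-34.626 + 1000) × 0.990740 − 1000 = 956.434 − 1000 = -43.57 per mil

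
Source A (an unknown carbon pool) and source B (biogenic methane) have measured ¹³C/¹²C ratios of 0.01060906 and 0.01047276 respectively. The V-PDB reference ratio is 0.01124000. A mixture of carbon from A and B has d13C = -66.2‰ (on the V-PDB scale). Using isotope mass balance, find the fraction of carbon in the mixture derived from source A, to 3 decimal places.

0.170

δ_A = (0.01060906/0.01124000 − 1)×1000 = (0.943867 − 1)×1000 = -56.133‰
δ_B = (0.01047276/0.01124000 − 1)×1000 = (0.931740 − 1)×1000 = -68.260‰
f_A = (δ_mix − δ_B)/(δ_A − δ_B) = (-66.2 − (-68.260))/(-56.133 − (-68.260))
f_A = 2.060 / 12.126 = 0.1699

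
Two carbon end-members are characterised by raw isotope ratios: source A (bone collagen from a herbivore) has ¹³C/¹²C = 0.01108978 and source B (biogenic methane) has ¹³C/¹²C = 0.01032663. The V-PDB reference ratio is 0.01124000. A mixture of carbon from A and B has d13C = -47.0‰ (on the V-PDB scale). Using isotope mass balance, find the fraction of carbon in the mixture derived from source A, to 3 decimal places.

0.505

δ_A = (0.01108978/0.01124000 − 1)×1000 = (0.986635 − 1)×1000 = -13.365‰
δ_B = (0.01032663/0.01124000 − 1)×1000 = (0.918739 − 1)×1000 = -81.261‰
f_A = (δ_mix − δ_B)/(δ_A − δ_B) = (-47.0 − (-81.261))/(-13.365 − (-81.261))
f_A = 34.261 / 67.896 = 0.5046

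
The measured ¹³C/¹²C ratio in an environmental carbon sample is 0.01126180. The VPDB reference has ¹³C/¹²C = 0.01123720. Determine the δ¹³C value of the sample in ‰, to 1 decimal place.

δ¹³C = (R_sample / R_standard − 1) × 1000
R_sample / R_standard = 0.01126180 / 0.01123720 = 1.002189
δ¹³C = (1.002189 − 1) × 1000 = 2.19‰

2.2‰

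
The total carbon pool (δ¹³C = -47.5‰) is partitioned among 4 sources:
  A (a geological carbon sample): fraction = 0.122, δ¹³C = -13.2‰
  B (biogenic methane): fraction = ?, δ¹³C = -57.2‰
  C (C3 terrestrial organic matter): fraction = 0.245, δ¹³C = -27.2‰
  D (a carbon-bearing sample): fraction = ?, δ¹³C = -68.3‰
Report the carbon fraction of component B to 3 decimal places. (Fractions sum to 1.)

0.361

Let f_B and f_D be the unknown fractions; fractions sum to 1 so f_B + f_D = 0.633.
Mass balance: Σ fᵢ·δᵢ = δ_bulk ⇒ f_B·(-57.2) + f_D·(-68.3) = -47.5 − (-8.274) = -39.226
Substitute f_D = 0.633 − f_B:
f_B·(-57.2 − -68.3) = -39.226 − 0.633×(-68.3) = 4.008
f_B = 4.008 / 11.1 = 0.3611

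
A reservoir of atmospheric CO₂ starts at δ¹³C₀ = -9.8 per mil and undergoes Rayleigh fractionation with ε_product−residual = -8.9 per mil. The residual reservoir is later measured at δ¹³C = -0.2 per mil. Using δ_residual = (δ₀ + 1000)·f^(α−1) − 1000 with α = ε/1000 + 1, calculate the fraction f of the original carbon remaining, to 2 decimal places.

0.34

α − 1 = ε/1000 = -0.0089
(δ_res + 1000)/(δ₀ + 1000) = (-0.2 + 1000)/(-9.8 + 1000) = 999.8/990.2 = 1.009695
f = 1.009695^(1/-0.0089) = exp(ln(1.009695)/-0.0089) = exp(0.00965/-0.0089)
f = exp(-1.0841) = 0.3382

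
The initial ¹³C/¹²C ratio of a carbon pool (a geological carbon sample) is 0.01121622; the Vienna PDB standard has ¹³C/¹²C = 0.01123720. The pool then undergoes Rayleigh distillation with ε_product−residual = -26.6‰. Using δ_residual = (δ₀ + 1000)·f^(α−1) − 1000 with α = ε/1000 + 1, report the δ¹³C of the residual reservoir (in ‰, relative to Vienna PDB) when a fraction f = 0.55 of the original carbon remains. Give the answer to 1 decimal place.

δ₀ = (0.01121622/0.01123720 − 1)×1000 = (0.998133 − 1)×1000 = -1.867‰
α − 1 = ε/1000 = -0.0266
f^(α−1) = 0.55^(-0.0266) = 1.016030
δ_res = (-1.867 + 1000) × 1.016030 − 1000 = 1014.133 − 1000 = 14.13‰

14.1‰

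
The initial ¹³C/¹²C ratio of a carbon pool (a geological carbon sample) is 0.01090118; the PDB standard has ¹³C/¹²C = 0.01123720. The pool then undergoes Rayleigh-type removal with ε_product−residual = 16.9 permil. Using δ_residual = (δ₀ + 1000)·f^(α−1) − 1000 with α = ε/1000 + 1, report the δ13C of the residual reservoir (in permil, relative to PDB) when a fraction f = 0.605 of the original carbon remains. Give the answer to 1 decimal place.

δ₀ = (0.01090118/0.01123720 − 1)×1000 = (0.970098 − 1)×1000 = -29.902 permil
α − 1 = ε/1000 = 0.0169
f^(α−1) = 0.605^(0.0169) = 0.991543
δ_res = (-29.902 + 1000) × 0.991543 − 1000 = 961.894 − 1000 = -38.11 permil

-38.1 permil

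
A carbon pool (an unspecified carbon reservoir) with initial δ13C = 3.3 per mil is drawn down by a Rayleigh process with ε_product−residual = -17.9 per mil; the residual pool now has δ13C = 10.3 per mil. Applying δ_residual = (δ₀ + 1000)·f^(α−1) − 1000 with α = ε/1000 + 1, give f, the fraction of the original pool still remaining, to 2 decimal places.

α − 1 = ε/1000 = -0.0179
(δ_res + 1000)/(δ₀ + 1000) = (10.3 + 1000)/(3.3 + 1000) = 1010.3/1003.3 = 1.006977
f = 1.006977^(1/-0.0179) = exp(ln(1.006977)/-0.0179) = exp(0.00695/-0.0179)
f = exp(-0.3884) = 0.6781

0.68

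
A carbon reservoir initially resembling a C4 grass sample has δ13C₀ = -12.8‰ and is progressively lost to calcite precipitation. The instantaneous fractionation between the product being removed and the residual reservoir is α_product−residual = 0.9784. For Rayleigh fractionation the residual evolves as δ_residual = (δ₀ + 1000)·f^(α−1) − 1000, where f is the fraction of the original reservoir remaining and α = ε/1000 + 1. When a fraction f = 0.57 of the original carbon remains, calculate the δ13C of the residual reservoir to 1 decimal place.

Rayleigh residual: δ_res = (δ₀ + 1000)·f^(α−1) − 1000
α − 1 = -0.02160
f^(α−1) = 0.57^(-0.02160) = 1.012216
δ_res = (-12.8 + 1000) × 1.012216 − 1000 = 999.259 − 1000 = -0.74‰

-0.7‰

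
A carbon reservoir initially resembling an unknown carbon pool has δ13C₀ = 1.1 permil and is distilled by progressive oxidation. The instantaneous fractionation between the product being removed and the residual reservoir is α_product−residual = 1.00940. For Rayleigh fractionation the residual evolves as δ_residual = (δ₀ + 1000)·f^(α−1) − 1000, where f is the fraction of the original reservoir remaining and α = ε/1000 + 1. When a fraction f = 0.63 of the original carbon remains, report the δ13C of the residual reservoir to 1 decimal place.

Rayleigh residual: δ_res = (δ₀ + 1000)·f^(α−1) − 1000
α − 1 = 0.00940
f^(α−1) = 0.63^(0.00940) = 0.995666
δ_res = (1.1 + 1000) × 0.995666 − 1000 = 996.762 − 1000 = -3.24 permil

-3.2 permil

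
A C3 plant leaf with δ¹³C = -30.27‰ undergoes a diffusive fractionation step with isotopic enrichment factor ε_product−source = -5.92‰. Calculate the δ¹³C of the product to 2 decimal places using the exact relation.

Exactly, δ_product = (δ_source + 1000)·(ε/1000 + 1) − 1000.
δ_product = (-30.27 + 1000) × (-5.92/1000 + 1) − 1000
δ_product = -36.011‰

-36.01‰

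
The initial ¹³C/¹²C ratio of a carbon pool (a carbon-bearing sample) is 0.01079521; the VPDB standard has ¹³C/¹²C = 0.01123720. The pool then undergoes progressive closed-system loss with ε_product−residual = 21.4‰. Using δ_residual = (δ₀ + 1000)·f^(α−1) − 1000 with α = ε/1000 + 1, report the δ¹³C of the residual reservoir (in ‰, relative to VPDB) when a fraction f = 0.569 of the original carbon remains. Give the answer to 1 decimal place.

δ₀ = (0.01079521/0.01123720 − 1)×1000 = (0.960667 − 1)×1000 = -39.333‰
α − 1 = ε/1000 = 0.0214
f^(α−1) = 0.569^(0.0214) = 0.988006
δ_res = (-39.333 + 1000) × 0.988006 − 1000 = 949.145 − 1000 = -50.86‰

-50.9‰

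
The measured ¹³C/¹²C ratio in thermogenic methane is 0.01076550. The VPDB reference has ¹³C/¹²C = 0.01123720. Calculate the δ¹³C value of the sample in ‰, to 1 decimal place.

-42.0‰

δ¹³C = (R_sample / R_standard − 1) × 1000
R_sample / R_standard = 0.01076550 / 0.01123720 = 0.958023
δ¹³C = (0.958023 − 1) × 1000 = -41.98‰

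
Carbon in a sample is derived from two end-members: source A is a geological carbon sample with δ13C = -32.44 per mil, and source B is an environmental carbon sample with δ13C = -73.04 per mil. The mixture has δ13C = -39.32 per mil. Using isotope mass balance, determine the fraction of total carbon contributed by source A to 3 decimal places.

0.831

δ_mix = f_A·δ_A + (1 − f_A)·δ_B  ⇒  f_A = (δ_mix − δ_B)/(δ_A − δ_B)
f_A = (-39.32 − (-73.04)) / (-32.44 − (-73.04))
f_A = 33.72 / 40.60 = 0.8305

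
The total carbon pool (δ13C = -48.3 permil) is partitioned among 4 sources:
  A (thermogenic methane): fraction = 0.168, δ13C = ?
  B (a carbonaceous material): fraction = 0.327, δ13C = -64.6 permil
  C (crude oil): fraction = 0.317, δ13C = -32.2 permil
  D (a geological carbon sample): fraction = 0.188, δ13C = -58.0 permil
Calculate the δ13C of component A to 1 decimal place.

Isotope mass balance: δ_bulk = Σ fᵢ·δᵢ.
-48.3 = 0.168×δ_A + 0.327×(-64.6) + 0.317×(-32.2) + 0.188×(-58.0)
0.168·δ_A = -48.3 − (-42.236) = -6.064
δ_A = -6.064 / 0.168 = -36.10 permil

-36.1 permil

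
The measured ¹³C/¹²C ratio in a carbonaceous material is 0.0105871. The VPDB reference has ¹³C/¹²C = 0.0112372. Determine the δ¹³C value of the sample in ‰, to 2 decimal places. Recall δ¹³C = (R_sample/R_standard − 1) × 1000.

δ¹³C = (R_sample / R_standard − 1) × 1000
R_sample / R_standard = 0.0105871 / 0.0112372 = 0.942148
δ¹³C = (0.942148 − 1) × 1000 = -57.852‰

-57.85‰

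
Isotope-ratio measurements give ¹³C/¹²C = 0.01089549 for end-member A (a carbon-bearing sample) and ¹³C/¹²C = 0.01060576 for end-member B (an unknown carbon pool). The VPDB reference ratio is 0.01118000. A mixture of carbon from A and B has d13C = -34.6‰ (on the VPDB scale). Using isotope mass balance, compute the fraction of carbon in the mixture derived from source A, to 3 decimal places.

0.647

δ_A = (0.01089549/0.01118000 − 1)×1000 = (0.974552 − 1)×1000 = -25.448‰
δ_B = (0.01060576/0.01118000 − 1)×1000 = (0.948637 − 1)×1000 = -51.363‰
f_A = (δ_mix − δ_B)/(δ_A − δ_B) = (-34.6 − (-51.363))/(-25.448 − (-51.363))
f_A = 16.763 / 25.915 = 0.6469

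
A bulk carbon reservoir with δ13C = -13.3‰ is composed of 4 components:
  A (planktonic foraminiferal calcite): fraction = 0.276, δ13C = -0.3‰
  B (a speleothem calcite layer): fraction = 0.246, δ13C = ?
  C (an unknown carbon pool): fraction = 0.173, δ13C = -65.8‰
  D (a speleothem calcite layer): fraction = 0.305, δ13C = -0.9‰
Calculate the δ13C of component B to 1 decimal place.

-6.3‰

Isotope mass balance: δ_bulk = Σ fᵢ·δᵢ.
-13.3 = 0.276×(-0.3) + 0.246×δ_B + 0.173×(-65.8) + 0.305×(-0.9)
0.246·δ_B = -13.3 − (-11.741) = -1.559
δ_B = -1.559 / 0.246 = -6.34‰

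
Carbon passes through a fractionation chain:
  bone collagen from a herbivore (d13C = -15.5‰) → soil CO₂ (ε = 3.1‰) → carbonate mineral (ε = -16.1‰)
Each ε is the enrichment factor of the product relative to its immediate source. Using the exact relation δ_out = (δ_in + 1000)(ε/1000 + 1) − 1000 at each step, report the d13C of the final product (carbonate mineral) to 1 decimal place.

step 1: δ = (-15.50 + 1000)·(3.1/1000 + 1) − 1000 = -12.45‰
step 2: δ = (-12.45 + 1000)·(-16.1/1000 + 1) − 1000 = -28.35‰

-28.3‰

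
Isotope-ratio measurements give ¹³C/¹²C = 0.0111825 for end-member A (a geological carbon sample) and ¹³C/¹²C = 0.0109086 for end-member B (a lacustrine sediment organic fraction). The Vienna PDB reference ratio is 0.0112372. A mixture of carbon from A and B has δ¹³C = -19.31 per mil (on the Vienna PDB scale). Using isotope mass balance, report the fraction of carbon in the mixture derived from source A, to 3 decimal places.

0.407

δ_A = (0.0111825/0.0112372 − 1)×1000 = (0.995132 − 1)×1000 = -4.868 per mil
δ_B = (0.0109086/0.0112372 − 1)×1000 = (0.970758 − 1)×1000 = -29.242 per mil
f_A = (δ_mix − δ_B)/(δ_A − δ_B) = (-19.31 − (-29.242))/(-4.868 − (-29.242))
f_A = 9.932 / 24.374 = 0.4075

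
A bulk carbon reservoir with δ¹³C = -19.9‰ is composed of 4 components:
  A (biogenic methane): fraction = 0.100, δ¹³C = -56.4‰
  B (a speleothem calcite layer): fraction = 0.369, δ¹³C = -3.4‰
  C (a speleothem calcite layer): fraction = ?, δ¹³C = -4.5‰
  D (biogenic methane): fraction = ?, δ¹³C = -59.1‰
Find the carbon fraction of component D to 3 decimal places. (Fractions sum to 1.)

Let f_D and f_C be the unknown fractions; fractions sum to 1 so f_D + f_C = 0.531.
Mass balance: Σ fᵢ·δᵢ = δ_bulk ⇒ f_D·(-59.1) + f_C·(-4.5) = -19.9 − (-6.895) = -13.005
Substitute f_C = 0.531 − f_D:
f_D·(-59.1 − -4.5) = -13.005 − 0.531×(-4.5) = -10.616
f_D = -10.616 / -54.6 = 0.1944

0.194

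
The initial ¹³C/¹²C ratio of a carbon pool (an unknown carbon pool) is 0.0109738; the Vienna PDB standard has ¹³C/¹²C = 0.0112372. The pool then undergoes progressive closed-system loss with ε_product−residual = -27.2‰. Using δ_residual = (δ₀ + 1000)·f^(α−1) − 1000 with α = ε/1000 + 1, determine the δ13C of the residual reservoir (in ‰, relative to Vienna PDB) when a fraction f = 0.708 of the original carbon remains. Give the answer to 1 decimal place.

-14.2‰

δ₀ = (0.0109738/0.0112372 − 1)×1000 = (0.976560 − 1)×1000 = -23.440‰
α − 1 = ε/1000 = -0.0272
f^(α−1) = 0.708^(-0.0272) = 1.009437
δ_res = (-23.440 + 1000) × 1.009437 − 1000 = 985.776 − 1000 = -14.22‰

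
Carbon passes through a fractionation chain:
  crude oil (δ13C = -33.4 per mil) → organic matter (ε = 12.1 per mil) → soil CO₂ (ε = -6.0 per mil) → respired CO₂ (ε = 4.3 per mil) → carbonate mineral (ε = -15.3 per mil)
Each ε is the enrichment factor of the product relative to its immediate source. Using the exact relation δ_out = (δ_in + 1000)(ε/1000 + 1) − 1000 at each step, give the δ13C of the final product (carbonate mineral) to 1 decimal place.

step 1: δ = (-33.40 + 1000)·(12.1/1000 + 1) − 1000 = -21.70 per mil
step 2: δ = (-21.70 + 1000)·(-6.0/1000 + 1) − 1000 = -27.57 per mil
step 3: δ = (-27.57 + 1000)·(4.3/1000 + 1) − 1000 = -23.39 per mil
step 4: δ = (-23.39 + 1000)·(-15.3/1000 + 1) − 1000 = -38.33 per mil

-38.3 per mil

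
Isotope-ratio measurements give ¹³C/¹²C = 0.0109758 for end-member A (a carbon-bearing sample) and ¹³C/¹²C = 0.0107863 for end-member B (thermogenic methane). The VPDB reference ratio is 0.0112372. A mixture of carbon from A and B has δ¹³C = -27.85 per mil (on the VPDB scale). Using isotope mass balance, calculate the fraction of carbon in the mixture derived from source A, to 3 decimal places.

0.728

δ_A = (0.0109758/0.0112372 − 1)×1000 = (0.976738 − 1)×1000 = -23.262 per mil
δ_B = (0.0107863/0.0112372 − 1)×1000 = (0.959874 − 1)×1000 = -40.126 per mil
f_A = (δ_mix − δ_B)/(δ_A − δ_B) = (-27.85 − (-40.126))/(-23.262 − (-40.126))
f_A = 12.276 / 16.864 = 0.7279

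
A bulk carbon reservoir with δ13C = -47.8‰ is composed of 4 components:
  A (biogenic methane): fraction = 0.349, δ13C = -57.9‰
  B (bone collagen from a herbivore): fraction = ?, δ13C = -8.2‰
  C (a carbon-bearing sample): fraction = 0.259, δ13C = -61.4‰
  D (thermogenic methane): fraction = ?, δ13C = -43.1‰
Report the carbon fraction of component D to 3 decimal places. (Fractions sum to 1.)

Let f_D and f_B be the unknown fractions; fractions sum to 1 so f_D + f_B = 0.392.
Mass balance: Σ fᵢ·δᵢ = δ_bulk ⇒ f_D·(-43.1) + f_B·(-8.2) = -47.8 − (-36.110) = -11.690
Substitute f_B = 0.392 − f_D:
f_D·(-43.1 − -8.2) = -11.690 − 0.392×(-8.2) = -8.476
f_D = -8.476 / -34.9 = 0.2429

0.243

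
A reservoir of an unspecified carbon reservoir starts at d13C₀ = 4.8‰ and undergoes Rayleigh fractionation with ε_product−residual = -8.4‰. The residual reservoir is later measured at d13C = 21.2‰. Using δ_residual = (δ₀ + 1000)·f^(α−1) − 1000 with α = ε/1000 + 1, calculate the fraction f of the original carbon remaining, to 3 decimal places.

0.146

α − 1 = ε/1000 = -0.0084
(δ_res + 1000)/(δ₀ + 1000) = (21.2 + 1000)/(4.8 + 1000) = 1021.2/1004.8 = 1.016322
f = 1.016322^(1/-0.0084) = exp(ln(1.016322)/-0.0084) = exp(0.01619/-0.0084)
f = exp(-1.9274) = 0.1455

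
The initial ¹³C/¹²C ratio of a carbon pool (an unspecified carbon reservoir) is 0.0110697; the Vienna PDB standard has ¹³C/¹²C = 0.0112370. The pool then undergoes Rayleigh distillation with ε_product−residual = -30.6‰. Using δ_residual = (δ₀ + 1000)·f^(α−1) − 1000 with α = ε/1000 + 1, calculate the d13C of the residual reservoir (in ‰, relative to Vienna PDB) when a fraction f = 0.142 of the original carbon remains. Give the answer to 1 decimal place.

δ₀ = (0.0110697/0.0112370 − 1)×1000 = (0.985112 − 1)×1000 = -14.888‰
α − 1 = ε/1000 = -0.0306
f^(α−1) = 0.142^(-0.0306) = 1.061549
δ_res = (-14.888 + 1000) × 1.061549 − 1000 = 1045.744 − 1000 = 45.74‰

45.7‰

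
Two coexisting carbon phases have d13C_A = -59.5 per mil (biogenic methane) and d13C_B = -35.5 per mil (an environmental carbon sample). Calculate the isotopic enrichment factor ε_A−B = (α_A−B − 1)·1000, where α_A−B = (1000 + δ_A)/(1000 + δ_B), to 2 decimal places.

-24.88 per mil

α_A−B = (1000 + -59.5) / (1000 + -35.5) = 940.5 / 964.5 = 0.975117
ε_A−B = (0.975117 − 1) × 1000 = -24.883 per mil
(The approximation ε ≈ δ_A − δ_B would give -24.0 per mil.)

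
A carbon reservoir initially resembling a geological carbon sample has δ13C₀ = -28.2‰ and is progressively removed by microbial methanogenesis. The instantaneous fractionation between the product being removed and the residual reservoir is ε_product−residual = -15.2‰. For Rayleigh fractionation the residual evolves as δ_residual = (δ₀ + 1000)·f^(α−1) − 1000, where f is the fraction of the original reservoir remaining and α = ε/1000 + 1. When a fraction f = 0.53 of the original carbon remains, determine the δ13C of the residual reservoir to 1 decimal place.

Rayleigh residual: δ_res = (δ₀ + 1000)·f^(α−1) − 1000
α = ε/1000 + 1 = 0.98480, so α − 1 = -0.01520
f^(α−1) = 0.53^(-0.01520) = 1.009697
δ_res = (-28.2 + 1000) × 1.009697 − 1000 = 981.223 − 1000 = -18.78‰

-18.8‰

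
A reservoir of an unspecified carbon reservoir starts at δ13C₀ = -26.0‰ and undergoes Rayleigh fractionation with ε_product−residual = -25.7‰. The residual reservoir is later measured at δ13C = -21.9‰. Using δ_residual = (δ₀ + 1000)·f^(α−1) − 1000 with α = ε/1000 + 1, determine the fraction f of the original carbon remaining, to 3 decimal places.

α − 1 = ε/1000 = -0.0257
(δ_res + 1000)/(δ₀ + 1000) = (-21.9 + 1000)/(-26.0 + 1000) = 978.1/974.0 = 1.004209
f = 1.004209^(1/-0.0257) = exp(ln(1.004209)/-0.0257) = exp(0.00420/-0.0257)
f = exp(-0.1634) = 0.8492

0.849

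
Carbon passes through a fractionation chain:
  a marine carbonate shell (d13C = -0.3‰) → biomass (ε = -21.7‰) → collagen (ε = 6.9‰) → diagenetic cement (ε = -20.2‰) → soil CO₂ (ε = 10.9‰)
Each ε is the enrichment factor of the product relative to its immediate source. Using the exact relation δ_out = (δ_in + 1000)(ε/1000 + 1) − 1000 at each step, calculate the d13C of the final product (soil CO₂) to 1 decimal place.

step 1: δ = (-0.30 + 1000)·(-21.7/1000 + 1) − 1000 = -21.99‰
step 2: δ = (-21.99 + 1000)·(6.9/1000 + 1) − 1000 = -15.25‰
step 3: δ = (-15.25 + 1000)·(-20.2/1000 + 1) − 1000 = -35.14‰
step 4: δ = (-35.14 + 1000)·(10.9/1000 + 1) − 1000 = -24.62‰

-24.6‰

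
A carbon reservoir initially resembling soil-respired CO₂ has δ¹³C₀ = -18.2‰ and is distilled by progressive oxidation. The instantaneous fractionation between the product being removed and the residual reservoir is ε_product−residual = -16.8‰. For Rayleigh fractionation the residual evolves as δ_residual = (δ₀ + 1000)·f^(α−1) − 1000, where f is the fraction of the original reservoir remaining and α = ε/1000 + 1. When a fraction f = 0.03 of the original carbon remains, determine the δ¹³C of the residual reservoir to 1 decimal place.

41.4‰

Rayleigh residual: δ_res = (δ₀ + 1000)·f^(α−1) − 1000
α = ε/1000 + 1 = 0.98320, so α − 1 = -0.01680
f^(α−1) = 0.03^(-0.01680) = 1.060680
δ_res = (-18.2 + 1000) × 1.060680 − 1000 = 1041.376 − 1000 = 41.38‰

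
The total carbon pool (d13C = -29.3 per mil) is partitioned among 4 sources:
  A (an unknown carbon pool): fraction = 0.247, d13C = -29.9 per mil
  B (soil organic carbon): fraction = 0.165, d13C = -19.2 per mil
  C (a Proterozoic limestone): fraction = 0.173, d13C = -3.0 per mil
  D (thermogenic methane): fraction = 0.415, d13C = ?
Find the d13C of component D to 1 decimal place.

Isotope mass balance: δ_bulk = Σ fᵢ·δᵢ.
-29.3 = 0.247×(-29.9) + 0.165×(-19.2) + 0.173×(-3.0) + 0.415×δ_D
0.415·δ_D = -29.3 − (-11.072) = -18.228
δ_D = -18.228 / 0.415 = -43.92 per mil

-43.9 per mil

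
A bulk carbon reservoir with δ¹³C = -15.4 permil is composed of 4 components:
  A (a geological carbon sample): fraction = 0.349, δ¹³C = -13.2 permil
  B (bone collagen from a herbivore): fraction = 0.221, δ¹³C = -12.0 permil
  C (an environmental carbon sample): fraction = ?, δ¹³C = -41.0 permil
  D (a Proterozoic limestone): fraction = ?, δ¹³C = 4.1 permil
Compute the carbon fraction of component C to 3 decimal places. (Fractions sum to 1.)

Let f_C and f_D be the unknown fractions; fractions sum to 1 so f_C + f_D = 0.430.
Mass balance: Σ fᵢ·δᵢ = δ_bulk ⇒ f_C·(-41.0) + f_D·(4.1) = -15.4 − (-7.259) = -8.141
Substitute f_D = 0.430 − f_C:
f_C·(-41.0 − 4.1) = -8.141 − 0.430×(4.1) = -9.904
f_C = -9.904 / -45.1 = 0.2196

0.220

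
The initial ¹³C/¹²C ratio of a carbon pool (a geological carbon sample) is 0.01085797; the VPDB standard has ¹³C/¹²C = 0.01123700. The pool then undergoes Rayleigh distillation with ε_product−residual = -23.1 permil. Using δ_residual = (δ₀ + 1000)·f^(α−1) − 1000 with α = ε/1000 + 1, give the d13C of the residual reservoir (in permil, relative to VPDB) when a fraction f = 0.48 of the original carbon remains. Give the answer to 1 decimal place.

-17.2 permil

δ₀ = (0.01085797/0.01123700 − 1)×1000 = (0.966269 − 1)×1000 = -33.731 permil
α − 1 = ε/1000 = -0.0231
f^(α−1) = 0.48^(-0.0231) = 1.017099
δ_res = (-33.731 + 1000) × 1.017099 − 1000 = 982.792 − 1000 = -17.21 permil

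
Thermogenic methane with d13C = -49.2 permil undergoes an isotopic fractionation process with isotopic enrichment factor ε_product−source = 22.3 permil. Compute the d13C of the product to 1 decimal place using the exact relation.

Exactly, δ_product = (δ_source + 1000)·(ε/1000 + 1) − 1000.
δ_product = (-49.2 + 1000) × (22.3/1000 + 1) − 1000
δ_product = -28.00 permil

-28.0 permil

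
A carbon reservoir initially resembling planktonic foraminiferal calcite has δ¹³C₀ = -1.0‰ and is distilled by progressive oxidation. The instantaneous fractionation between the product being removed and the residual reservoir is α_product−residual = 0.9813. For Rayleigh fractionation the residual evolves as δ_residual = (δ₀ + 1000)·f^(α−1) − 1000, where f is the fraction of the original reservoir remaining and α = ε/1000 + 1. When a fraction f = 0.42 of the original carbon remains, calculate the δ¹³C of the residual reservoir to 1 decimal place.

Rayleigh residual: δ_res = (δ₀ + 1000)·f^(α−1) − 1000
α − 1 = -0.01870
f^(α−1) = 0.42^(-0.01870) = 1.016355
δ_res = (-1.0 + 1000) × 1.016355 − 1000 = 1015.338 − 1000 = 15.34‰

15.3‰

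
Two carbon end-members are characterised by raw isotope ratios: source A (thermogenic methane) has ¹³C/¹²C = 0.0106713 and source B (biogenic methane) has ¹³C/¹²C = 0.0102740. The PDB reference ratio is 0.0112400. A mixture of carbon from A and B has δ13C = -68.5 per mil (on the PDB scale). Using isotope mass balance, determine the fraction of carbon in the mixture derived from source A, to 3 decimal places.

δ_A = (0.0106713/0.0112400 − 1)×1000 = (0.949404 − 1)×1000 = -50.596 per mil
δ_B = (0.0102740/0.0112400 − 1)×1000 = (0.914057 − 1)×1000 = -85.943 per mil
f_A = (δ_mix − δ_B)/(δ_A − δ_B) = (-68.5 − (-85.943))/(-50.596 − (-85.943))
f_A = 17.443 / 35.347 = 0.4935

0.493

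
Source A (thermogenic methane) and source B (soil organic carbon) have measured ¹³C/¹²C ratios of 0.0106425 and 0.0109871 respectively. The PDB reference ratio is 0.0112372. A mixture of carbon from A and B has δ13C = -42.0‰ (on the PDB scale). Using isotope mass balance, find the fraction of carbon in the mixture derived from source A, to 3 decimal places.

δ_A = (0.0106425/0.0112372 − 1)×1000 = (0.947078 − 1)×1000 = -52.922‰
δ_B = (0.0109871/0.0112372 − 1)×1000 = (0.977744 − 1)×1000 = -22.256‰
f_A = (δ_mix − δ_B)/(δ_A − δ_B) = (-42.0 − (-22.256))/(-52.922 − (-22.256))
f_A = -19.744 / -30.666 = 0.6438

0.644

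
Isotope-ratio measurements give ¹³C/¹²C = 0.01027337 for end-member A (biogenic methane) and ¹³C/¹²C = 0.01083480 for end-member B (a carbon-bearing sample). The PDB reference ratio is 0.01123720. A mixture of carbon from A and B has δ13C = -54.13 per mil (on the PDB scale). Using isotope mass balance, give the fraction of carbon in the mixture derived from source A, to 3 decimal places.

0.367

δ_A = (0.01027337/0.01123720 − 1)×1000 = (0.914229 − 1)×1000 = -85.771 per mil
δ_B = (0.01083480/0.01123720 − 1)×1000 = (0.964190 − 1)×1000 = -35.810 per mil
f_A = (δ_mix − δ_B)/(δ_A − δ_B) = (-54.13 − (-35.810))/(-85.771 − (-35.810))
f_A = -18.320 / -49.962 = 0.3667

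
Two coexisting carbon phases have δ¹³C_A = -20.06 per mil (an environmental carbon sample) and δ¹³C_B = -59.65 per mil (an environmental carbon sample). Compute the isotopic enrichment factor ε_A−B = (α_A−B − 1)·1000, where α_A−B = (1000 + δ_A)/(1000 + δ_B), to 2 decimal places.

α_A−B = (1000 + -20.06) / (1000 + -59.65) = 979.94 / 940.35 = 1.042101
ε_A−B = (1.042101 − 1) × 1000 = 42.101 per mil
(The approximation ε ≈ δ_A − δ_B would give 39.59 per mil.)

42.10 per mil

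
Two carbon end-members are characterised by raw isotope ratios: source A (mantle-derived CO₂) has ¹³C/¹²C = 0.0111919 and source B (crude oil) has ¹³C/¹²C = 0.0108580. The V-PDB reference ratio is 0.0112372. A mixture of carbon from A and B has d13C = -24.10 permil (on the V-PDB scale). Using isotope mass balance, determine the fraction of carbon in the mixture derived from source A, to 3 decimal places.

0.325

δ_A = (0.0111919/0.0112372 − 1)×1000 = (0.995969 − 1)×1000 = -4.031 permil
δ_B = (0.0108580/0.0112372 − 1)×1000 = (0.966255 − 1)×1000 = -33.745 permil
f_A = (δ_mix − δ_B)/(δ_A − δ_B) = (-24.10 − (-33.745))/(-4.031 − (-33.745))
f_A = 9.645 / 29.714 = 0.3246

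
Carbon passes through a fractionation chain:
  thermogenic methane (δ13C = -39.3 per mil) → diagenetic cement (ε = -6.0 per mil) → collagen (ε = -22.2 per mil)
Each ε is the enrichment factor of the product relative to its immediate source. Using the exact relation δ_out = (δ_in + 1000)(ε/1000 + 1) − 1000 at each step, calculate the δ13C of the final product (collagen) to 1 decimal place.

step 1: δ = (-39.30 + 1000)·(-6.0/1000 + 1) − 1000 = -45.06 per mil
step 2: δ = (-45.06 + 1000)·(-22.2/1000 + 1) − 1000 = -66.26 per mil

-66.3 per mil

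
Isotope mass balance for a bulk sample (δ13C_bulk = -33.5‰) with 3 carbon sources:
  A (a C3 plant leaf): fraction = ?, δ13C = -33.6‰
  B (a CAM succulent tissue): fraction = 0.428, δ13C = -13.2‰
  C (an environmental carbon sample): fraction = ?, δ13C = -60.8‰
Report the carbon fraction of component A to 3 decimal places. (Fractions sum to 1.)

Let f_A and f_C be the unknown fractions; fractions sum to 1 so f_A + f_C = 0.572.
Mass balance: Σ fᵢ·δᵢ = δ_bulk ⇒ f_A·(-33.6) + f_C·(-60.8) = -33.5 − (-5.650) = -27.850
Substitute f_C = 0.572 − f_A:
f_A·(-33.6 − -60.8) = -27.850 − 0.572×(-60.8) = 6.927
f_A = 6.927 / 27.2 = 0.2547

0.255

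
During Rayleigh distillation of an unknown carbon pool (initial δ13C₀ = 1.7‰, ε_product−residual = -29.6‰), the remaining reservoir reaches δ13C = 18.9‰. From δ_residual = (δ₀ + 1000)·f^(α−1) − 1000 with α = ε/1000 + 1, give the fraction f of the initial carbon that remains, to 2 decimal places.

α − 1 = ε/1000 = -0.0296
(δ_res + 1000)/(δ₀ + 1000) = (18.9 + 1000)/(1.7 + 1000) = 1018.9/1001.7 = 1.017171
f = 1.017171^(1/-0.0296) = exp(ln(1.017171)/-0.0296) = exp(0.01703/-0.0296)
f = exp(-0.5752) = 0.5626

0.56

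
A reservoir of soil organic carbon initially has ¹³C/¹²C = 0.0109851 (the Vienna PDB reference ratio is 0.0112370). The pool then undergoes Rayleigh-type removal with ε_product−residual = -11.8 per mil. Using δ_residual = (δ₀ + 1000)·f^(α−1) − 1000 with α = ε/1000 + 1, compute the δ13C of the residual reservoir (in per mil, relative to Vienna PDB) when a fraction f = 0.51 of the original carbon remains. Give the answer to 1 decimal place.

δ₀ = (0.0109851/0.0112370 − 1)×1000 = (0.977583 − 1)×1000 = -22.417 per mil
α − 1 = ε/1000 = -0.0118
f^(α−1) = 0.51^(-0.0118) = 1.007977
δ_res = (-22.417 + 1000) × 1.007977 − 1000 = 985.381 − 1000 = -14.62 per mil

-14.6 per mil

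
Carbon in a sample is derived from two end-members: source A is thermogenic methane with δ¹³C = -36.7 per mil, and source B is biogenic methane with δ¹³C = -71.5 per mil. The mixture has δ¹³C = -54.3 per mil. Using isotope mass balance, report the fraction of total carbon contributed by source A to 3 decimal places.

δ_mix = f_A·δ_A + (1 − f_A)·δ_B  ⇒  f_A = (δ_mix − δ_B)/(δ_A − δ_B)
f_A = (-54.3 − (-71.5)) / (-36.7 − (-71.5))
f_A = 17.2 / 34.8 = 0.4943

0.494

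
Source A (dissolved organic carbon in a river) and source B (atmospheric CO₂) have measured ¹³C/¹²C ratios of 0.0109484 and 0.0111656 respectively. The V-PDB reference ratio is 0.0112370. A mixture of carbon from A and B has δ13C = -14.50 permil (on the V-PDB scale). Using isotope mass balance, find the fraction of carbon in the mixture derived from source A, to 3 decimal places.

0.421

δ_A = (0.0109484/0.0112370 − 1)×1000 = (0.974317 − 1)×1000 = -25.683 permil
δ_B = (0.0111656/0.0112370 − 1)×1000 = (0.993646 − 1)×1000 = -6.354 permil
f_A = (δ_mix − δ_B)/(δ_A − δ_B) = (-14.50 − (-6.354))/(-25.683 − (-6.354))
f_A = -8.146 / -19.329 = 0.4214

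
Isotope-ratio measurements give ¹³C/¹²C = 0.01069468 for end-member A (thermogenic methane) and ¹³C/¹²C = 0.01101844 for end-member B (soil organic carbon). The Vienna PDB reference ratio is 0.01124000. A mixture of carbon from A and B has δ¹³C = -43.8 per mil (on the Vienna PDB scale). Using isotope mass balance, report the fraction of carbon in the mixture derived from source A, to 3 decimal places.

0.836

δ_A = (0.01069468/0.01124000 − 1)×1000 = (0.951484 − 1)×1000 = -48.516 per mil
δ_B = (0.01101844/0.01124000 − 1)×1000 = (0.980288 − 1)×1000 = -19.712 per mil
f_A = (δ_mix − δ_B)/(δ_A − δ_B) = (-43.8 − (-19.712))/(-48.516 − (-19.712))
f_A = -24.088 / -28.804 = 0.8363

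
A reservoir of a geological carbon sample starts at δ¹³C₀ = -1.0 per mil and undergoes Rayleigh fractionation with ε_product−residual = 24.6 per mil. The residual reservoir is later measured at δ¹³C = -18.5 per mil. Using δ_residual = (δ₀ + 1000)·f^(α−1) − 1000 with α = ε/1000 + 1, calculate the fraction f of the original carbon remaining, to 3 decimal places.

α − 1 = ε/1000 = 0.0246
(δ_res + 1000)/(δ₀ + 1000) = (-18.5 + 1000)/(-1.0 + 1000) = 981.5/999.0 = 0.982482
f = 0.982482^(1/0.0246) = exp(ln(0.982482)/0.0246) = exp(-0.01767/0.0246)
f = exp(-0.7184) = 0.4875

0.488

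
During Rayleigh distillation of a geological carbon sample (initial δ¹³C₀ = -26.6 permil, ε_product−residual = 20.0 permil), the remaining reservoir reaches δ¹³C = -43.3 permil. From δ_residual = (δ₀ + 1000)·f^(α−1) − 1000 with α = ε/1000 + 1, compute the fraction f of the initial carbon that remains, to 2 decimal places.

α − 1 = ε/1000 = 0.0200
(δ_res + 1000)/(δ₀ + 1000) = (-43.3 + 1000)/(-26.6 + 1000) = 956.7/973.4 = 0.982844
f = 0.982844^(1/0.0200) = exp(ln(0.982844)/0.0200) = exp(-0.01731/0.0200)
f = exp(-0.8653) = 0.4209

0.42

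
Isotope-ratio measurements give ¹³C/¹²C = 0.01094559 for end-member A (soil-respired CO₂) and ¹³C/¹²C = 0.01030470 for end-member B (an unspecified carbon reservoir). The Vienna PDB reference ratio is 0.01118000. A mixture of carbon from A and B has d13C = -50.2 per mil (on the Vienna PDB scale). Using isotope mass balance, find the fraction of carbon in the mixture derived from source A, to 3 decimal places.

δ_A = (0.01094559/0.01118000 − 1)×1000 = (0.979033 − 1)×1000 = -20.967 per mil
δ_B = (0.01030470/0.01118000 − 1)×1000 = (0.921708 − 1)×1000 = -78.292 per mil
f_A = (δ_mix − δ_B)/(δ_A − δ_B) = (-50.2 − (-78.292))/(-20.967 − (-78.292))
f_A = 28.092 / 57.325 = 0.4900

0.490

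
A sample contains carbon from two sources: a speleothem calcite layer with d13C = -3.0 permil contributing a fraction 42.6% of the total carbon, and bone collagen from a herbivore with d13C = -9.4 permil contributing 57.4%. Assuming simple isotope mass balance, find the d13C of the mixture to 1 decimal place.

δ_mix = f_A·δ_A + f_B·δ_B
δ_mix = 0.426 × (-3.0) + 0.574 × (-9.4)
δ_mix = -1.28 + -5.40 = -6.67 permil

-6.7 permil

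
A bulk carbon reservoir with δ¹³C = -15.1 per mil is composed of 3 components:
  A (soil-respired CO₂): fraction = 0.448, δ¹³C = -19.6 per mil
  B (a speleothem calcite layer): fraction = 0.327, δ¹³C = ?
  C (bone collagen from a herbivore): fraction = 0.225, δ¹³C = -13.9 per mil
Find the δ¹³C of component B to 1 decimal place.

-9.8 per mil

Isotope mass balance: δ_bulk = Σ fᵢ·δᵢ.
-15.1 = 0.448×(-19.6) + 0.327×δ_B + 0.225×(-13.9)
0.327·δ_B = -15.1 − (-11.908) = -3.192
δ_B = -3.192 / 0.327 = -9.76 per mil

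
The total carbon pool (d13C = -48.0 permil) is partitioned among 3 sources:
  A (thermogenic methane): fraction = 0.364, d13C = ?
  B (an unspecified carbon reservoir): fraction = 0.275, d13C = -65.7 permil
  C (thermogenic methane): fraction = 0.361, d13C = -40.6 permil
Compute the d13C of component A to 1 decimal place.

Isotope mass balance: δ_bulk = Σ fᵢ·δᵢ.
-48.0 = 0.364×δ_A + 0.275×(-65.7) + 0.361×(-40.6)
0.364·δ_A = -48.0 − (-32.724) = -15.276
δ_A = -15.276 / 0.364 = -41.97 permil

-42.0 permil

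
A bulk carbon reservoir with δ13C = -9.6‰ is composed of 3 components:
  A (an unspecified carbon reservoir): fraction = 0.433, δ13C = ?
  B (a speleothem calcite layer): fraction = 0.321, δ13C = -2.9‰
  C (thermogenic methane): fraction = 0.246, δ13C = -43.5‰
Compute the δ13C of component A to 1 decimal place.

Isotope mass balance: δ_bulk = Σ fᵢ·δᵢ.
-9.6 = 0.433×δ_A + 0.321×(-2.9) + 0.246×(-43.5)
0.433·δ_A = -9.6 − (-11.632) = 2.032
δ_A = 2.032 / 0.433 = 4.69‰

4.7‰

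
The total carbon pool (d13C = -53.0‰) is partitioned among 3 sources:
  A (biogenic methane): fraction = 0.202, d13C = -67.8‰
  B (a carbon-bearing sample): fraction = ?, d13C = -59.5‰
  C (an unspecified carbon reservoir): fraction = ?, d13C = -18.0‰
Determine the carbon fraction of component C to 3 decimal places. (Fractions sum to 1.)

0.197

Let f_C and f_B be the unknown fractions; fractions sum to 1 so f_C + f_B = 0.798.
Mass balance: Σ fᵢ·δᵢ = δ_bulk ⇒ f_C·(-18.0) + f_B·(-59.5) = -53.0 − (-13.696) = -39.304
Substitute f_B = 0.798 − f_C:
f_C·(-18.0 − -59.5) = -39.304 − 0.798×(-59.5) = 8.177
f_C = 8.177 / 41.5 = 0.1970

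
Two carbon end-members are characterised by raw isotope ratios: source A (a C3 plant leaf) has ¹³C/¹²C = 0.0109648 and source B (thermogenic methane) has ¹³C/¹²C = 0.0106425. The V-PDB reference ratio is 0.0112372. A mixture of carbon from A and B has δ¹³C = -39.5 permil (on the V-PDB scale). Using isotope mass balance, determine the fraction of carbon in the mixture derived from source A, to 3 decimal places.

δ_A = (0.0109648/0.0112372 − 1)×1000 = (0.975759 − 1)×1000 = -24.241 permil
δ_B = (0.0106425/0.0112372 − 1)×1000 = (0.947078 − 1)×1000 = -52.922 permil
f_A = (δ_mix − δ_B)/(δ_A − δ_B) = (-39.5 − (-52.922))/(-24.241 − (-52.922))
f_A = 13.422 / 28.682 = 0.4680

0.468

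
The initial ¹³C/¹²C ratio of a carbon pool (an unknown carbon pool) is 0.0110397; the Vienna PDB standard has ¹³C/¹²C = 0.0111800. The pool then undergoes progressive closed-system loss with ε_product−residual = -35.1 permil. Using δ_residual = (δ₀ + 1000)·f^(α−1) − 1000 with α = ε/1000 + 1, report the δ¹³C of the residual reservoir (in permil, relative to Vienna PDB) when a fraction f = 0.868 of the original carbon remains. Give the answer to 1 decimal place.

-7.6 permil

δ₀ = (0.0110397/0.0111800 − 1)×1000 = (0.987451 − 1)×1000 = -12.549 permil
α − 1 = ε/1000 = -0.0351
f^(α−1) = 0.868^(-0.0351) = 1.004981
δ_res = (-12.549 + 1000) × 1.004981 − 1000 = 992.370 − 1000 = -7.63 permil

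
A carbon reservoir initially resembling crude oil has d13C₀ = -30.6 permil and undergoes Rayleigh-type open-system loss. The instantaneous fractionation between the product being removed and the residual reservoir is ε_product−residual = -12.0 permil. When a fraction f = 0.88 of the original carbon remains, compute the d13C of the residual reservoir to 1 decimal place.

-29.1 permil

Rayleigh residual: δ_res = (δ₀ + 1000)·f^(α−1) − 1000
α = ε/1000 + 1 = 0.98800, so α − 1 = -0.01200
f^(α−1) = 0.88^(-0.01200) = 1.001535
δ_res = (-30.6 + 1000) × 1.001535 − 1000 = 970.888 − 1000 = -29.11 permil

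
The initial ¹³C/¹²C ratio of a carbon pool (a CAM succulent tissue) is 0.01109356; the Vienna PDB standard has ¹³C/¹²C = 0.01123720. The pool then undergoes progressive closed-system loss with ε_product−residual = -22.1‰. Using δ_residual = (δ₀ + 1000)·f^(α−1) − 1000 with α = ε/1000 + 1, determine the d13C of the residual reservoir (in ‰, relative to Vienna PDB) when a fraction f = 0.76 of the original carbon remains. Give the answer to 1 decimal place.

-6.8‰

δ₀ = (0.01109356/0.01123720 − 1)×1000 = (0.987217 − 1)×1000 = -12.783‰
α − 1 = ε/1000 = -0.0221
f^(α−1) = 0.76^(-0.0221) = 1.006083
δ_res = (-12.783 + 1000) × 1.006083 − 1000 = 993.223 − 1000 = -6.78‰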